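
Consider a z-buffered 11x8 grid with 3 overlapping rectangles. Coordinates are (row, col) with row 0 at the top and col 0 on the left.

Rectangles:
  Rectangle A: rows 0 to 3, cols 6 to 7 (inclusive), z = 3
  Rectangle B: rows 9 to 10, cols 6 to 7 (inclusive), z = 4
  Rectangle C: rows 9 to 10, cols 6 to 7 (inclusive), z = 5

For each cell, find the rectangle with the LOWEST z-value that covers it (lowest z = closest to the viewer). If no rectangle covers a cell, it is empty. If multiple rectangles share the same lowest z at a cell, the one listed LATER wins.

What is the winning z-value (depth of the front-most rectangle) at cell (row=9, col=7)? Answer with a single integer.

Answer: 4

Derivation:
Check cell (9,7):
  A: rows 0-3 cols 6-7 -> outside (row miss)
  B: rows 9-10 cols 6-7 z=4 -> covers; best now B (z=4)
  C: rows 9-10 cols 6-7 z=5 -> covers; best now B (z=4)
Winner: B at z=4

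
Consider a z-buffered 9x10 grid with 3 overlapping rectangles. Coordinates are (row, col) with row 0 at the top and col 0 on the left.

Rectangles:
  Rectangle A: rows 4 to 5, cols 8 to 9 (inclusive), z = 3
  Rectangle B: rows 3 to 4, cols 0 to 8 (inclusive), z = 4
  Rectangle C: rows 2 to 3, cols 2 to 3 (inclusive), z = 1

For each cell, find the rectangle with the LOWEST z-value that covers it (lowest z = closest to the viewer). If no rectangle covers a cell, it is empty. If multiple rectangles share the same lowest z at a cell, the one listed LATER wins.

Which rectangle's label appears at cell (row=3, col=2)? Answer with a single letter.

Answer: C

Derivation:
Check cell (3,2):
  A: rows 4-5 cols 8-9 -> outside (row miss)
  B: rows 3-4 cols 0-8 z=4 -> covers; best now B (z=4)
  C: rows 2-3 cols 2-3 z=1 -> covers; best now C (z=1)
Winner: C at z=1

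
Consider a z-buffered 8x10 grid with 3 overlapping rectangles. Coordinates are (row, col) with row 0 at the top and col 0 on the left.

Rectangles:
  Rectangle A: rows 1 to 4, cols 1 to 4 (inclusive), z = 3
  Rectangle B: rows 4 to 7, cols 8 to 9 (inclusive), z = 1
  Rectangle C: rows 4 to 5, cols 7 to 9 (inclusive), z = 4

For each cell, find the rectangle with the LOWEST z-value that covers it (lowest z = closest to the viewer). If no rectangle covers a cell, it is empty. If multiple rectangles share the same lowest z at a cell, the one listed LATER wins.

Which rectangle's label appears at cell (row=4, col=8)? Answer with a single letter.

Check cell (4,8):
  A: rows 1-4 cols 1-4 -> outside (col miss)
  B: rows 4-7 cols 8-9 z=1 -> covers; best now B (z=1)
  C: rows 4-5 cols 7-9 z=4 -> covers; best now B (z=1)
Winner: B at z=1

Answer: B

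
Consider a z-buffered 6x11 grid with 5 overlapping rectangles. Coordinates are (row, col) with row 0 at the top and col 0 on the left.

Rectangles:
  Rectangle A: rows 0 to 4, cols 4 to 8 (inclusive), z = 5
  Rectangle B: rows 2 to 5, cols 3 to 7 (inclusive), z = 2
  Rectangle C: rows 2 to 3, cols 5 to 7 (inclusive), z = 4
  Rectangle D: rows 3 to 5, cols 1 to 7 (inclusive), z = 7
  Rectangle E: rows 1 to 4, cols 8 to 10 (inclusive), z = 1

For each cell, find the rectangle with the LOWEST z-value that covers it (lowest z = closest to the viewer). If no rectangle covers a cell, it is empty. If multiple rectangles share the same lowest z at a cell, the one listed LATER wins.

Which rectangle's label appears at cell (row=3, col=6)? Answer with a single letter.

Answer: B

Derivation:
Check cell (3,6):
  A: rows 0-4 cols 4-8 z=5 -> covers; best now A (z=5)
  B: rows 2-5 cols 3-7 z=2 -> covers; best now B (z=2)
  C: rows 2-3 cols 5-7 z=4 -> covers; best now B (z=2)
  D: rows 3-5 cols 1-7 z=7 -> covers; best now B (z=2)
  E: rows 1-4 cols 8-10 -> outside (col miss)
Winner: B at z=2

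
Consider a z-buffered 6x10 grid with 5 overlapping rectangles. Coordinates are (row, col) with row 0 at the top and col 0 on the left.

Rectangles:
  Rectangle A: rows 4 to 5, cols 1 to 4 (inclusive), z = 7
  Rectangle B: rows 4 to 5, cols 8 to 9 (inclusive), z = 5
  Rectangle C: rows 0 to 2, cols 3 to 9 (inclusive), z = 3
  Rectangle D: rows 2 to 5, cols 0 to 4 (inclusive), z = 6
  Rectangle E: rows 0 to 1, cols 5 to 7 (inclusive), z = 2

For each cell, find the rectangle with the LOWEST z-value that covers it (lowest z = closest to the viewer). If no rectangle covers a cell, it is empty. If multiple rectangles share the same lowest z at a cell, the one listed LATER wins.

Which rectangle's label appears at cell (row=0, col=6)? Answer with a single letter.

Check cell (0,6):
  A: rows 4-5 cols 1-4 -> outside (row miss)
  B: rows 4-5 cols 8-9 -> outside (row miss)
  C: rows 0-2 cols 3-9 z=3 -> covers; best now C (z=3)
  D: rows 2-5 cols 0-4 -> outside (row miss)
  E: rows 0-1 cols 5-7 z=2 -> covers; best now E (z=2)
Winner: E at z=2

Answer: E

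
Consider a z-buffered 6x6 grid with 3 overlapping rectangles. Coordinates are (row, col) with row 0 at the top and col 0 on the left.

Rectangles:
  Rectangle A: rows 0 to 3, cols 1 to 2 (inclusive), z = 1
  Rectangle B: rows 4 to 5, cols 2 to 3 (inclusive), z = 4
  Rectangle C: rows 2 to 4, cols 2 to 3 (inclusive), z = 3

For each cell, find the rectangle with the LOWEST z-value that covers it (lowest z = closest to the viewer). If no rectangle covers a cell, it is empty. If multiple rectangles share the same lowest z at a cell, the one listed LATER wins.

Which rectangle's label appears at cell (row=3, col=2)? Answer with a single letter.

Check cell (3,2):
  A: rows 0-3 cols 1-2 z=1 -> covers; best now A (z=1)
  B: rows 4-5 cols 2-3 -> outside (row miss)
  C: rows 2-4 cols 2-3 z=3 -> covers; best now A (z=1)
Winner: A at z=1

Answer: A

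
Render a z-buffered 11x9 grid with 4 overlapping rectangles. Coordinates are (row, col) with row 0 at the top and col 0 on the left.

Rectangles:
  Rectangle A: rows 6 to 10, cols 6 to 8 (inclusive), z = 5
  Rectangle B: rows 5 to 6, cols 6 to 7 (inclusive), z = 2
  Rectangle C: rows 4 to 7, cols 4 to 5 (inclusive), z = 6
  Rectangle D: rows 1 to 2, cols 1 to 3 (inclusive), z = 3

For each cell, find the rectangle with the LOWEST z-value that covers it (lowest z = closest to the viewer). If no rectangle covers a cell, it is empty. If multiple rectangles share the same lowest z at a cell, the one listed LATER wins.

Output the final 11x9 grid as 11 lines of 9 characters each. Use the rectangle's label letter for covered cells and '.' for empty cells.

.........
.DDD.....
.DDD.....
.........
....CC...
....CCBB.
....CCBBA
....CCAAA
......AAA
......AAA
......AAA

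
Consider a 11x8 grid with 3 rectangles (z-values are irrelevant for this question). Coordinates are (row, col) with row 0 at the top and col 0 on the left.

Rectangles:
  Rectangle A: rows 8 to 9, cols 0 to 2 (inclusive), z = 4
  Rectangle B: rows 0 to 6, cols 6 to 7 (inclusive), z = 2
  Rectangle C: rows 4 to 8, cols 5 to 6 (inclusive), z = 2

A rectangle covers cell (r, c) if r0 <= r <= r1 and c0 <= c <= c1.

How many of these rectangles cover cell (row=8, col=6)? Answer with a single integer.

Check cell (8,6):
  A: rows 8-9 cols 0-2 -> outside (col miss)
  B: rows 0-6 cols 6-7 -> outside (row miss)
  C: rows 4-8 cols 5-6 -> covers
Count covering = 1

Answer: 1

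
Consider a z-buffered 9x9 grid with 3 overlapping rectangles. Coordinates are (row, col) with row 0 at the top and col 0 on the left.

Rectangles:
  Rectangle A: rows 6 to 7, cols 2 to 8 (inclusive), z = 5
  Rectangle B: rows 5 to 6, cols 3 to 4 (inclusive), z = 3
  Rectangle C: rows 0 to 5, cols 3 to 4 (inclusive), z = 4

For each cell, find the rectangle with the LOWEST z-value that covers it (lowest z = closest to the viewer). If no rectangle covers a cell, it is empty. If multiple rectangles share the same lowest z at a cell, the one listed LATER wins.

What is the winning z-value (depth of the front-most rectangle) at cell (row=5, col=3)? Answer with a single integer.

Answer: 3

Derivation:
Check cell (5,3):
  A: rows 6-7 cols 2-8 -> outside (row miss)
  B: rows 5-6 cols 3-4 z=3 -> covers; best now B (z=3)
  C: rows 0-5 cols 3-4 z=4 -> covers; best now B (z=3)
Winner: B at z=3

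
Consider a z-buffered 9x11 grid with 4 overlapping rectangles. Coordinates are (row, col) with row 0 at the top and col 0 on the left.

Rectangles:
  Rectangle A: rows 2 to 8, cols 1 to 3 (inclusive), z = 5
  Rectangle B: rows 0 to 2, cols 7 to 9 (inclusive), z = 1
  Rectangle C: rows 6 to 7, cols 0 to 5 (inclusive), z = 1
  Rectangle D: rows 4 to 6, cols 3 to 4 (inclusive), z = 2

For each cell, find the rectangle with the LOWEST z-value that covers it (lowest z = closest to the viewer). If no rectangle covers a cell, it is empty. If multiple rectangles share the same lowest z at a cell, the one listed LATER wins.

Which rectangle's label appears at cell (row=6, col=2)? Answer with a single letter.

Answer: C

Derivation:
Check cell (6,2):
  A: rows 2-8 cols 1-3 z=5 -> covers; best now A (z=5)
  B: rows 0-2 cols 7-9 -> outside (row miss)
  C: rows 6-7 cols 0-5 z=1 -> covers; best now C (z=1)
  D: rows 4-6 cols 3-4 -> outside (col miss)
Winner: C at z=1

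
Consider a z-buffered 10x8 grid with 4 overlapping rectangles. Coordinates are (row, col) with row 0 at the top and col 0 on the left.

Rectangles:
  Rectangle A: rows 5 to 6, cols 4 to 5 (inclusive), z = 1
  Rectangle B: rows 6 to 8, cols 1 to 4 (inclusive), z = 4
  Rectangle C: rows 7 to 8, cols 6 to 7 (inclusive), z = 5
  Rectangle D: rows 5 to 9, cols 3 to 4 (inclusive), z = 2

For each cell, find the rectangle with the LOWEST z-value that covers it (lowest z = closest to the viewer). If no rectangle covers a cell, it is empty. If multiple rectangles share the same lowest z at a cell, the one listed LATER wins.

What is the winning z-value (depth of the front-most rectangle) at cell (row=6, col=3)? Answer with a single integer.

Answer: 2

Derivation:
Check cell (6,3):
  A: rows 5-6 cols 4-5 -> outside (col miss)
  B: rows 6-8 cols 1-4 z=4 -> covers; best now B (z=4)
  C: rows 7-8 cols 6-7 -> outside (row miss)
  D: rows 5-9 cols 3-4 z=2 -> covers; best now D (z=2)
Winner: D at z=2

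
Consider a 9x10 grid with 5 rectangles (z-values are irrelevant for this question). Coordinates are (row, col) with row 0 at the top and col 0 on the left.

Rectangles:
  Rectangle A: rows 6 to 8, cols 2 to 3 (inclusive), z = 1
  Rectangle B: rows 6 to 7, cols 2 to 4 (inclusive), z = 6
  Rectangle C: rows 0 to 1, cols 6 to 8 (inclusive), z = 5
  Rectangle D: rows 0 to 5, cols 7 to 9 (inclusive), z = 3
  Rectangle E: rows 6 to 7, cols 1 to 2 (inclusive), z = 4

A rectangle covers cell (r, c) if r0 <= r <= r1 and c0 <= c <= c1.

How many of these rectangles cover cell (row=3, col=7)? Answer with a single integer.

Answer: 1

Derivation:
Check cell (3,7):
  A: rows 6-8 cols 2-3 -> outside (row miss)
  B: rows 6-7 cols 2-4 -> outside (row miss)
  C: rows 0-1 cols 6-8 -> outside (row miss)
  D: rows 0-5 cols 7-9 -> covers
  E: rows 6-7 cols 1-2 -> outside (row miss)
Count covering = 1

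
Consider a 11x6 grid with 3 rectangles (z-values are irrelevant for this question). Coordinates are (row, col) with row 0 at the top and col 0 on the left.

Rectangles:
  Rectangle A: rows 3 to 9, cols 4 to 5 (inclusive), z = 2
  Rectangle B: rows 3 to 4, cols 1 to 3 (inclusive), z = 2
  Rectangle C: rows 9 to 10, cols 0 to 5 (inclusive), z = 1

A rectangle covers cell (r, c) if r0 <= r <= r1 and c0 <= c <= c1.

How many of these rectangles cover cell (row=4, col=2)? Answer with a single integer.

Answer: 1

Derivation:
Check cell (4,2):
  A: rows 3-9 cols 4-5 -> outside (col miss)
  B: rows 3-4 cols 1-3 -> covers
  C: rows 9-10 cols 0-5 -> outside (row miss)
Count covering = 1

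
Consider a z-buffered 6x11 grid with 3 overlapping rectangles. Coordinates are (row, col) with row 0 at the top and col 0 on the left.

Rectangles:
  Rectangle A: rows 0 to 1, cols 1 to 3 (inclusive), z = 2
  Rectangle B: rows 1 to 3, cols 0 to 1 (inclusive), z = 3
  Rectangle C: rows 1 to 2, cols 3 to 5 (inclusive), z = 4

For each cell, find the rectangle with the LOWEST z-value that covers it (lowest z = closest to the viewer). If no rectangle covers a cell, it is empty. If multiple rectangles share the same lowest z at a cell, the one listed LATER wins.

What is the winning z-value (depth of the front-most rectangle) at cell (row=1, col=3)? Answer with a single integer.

Answer: 2

Derivation:
Check cell (1,3):
  A: rows 0-1 cols 1-3 z=2 -> covers; best now A (z=2)
  B: rows 1-3 cols 0-1 -> outside (col miss)
  C: rows 1-2 cols 3-5 z=4 -> covers; best now A (z=2)
Winner: A at z=2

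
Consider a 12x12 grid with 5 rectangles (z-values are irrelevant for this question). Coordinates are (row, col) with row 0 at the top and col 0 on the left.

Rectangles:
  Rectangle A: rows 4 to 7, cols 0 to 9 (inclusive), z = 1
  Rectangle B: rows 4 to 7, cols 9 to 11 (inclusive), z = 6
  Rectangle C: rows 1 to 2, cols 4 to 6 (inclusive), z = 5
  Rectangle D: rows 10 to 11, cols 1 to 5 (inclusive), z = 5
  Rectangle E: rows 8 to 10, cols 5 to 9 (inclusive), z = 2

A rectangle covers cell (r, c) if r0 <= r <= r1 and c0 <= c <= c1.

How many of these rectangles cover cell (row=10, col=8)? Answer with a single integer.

Answer: 1

Derivation:
Check cell (10,8):
  A: rows 4-7 cols 0-9 -> outside (row miss)
  B: rows 4-7 cols 9-11 -> outside (row miss)
  C: rows 1-2 cols 4-6 -> outside (row miss)
  D: rows 10-11 cols 1-5 -> outside (col miss)
  E: rows 8-10 cols 5-9 -> covers
Count covering = 1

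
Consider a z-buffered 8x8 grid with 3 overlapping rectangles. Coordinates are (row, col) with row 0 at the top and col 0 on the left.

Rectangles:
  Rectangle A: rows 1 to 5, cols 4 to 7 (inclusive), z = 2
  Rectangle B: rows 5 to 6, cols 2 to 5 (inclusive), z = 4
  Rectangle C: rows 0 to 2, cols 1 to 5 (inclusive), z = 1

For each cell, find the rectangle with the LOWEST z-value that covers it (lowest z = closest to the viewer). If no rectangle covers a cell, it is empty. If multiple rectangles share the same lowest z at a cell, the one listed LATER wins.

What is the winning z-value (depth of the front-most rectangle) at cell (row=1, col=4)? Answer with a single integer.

Check cell (1,4):
  A: rows 1-5 cols 4-7 z=2 -> covers; best now A (z=2)
  B: rows 5-6 cols 2-5 -> outside (row miss)
  C: rows 0-2 cols 1-5 z=1 -> covers; best now C (z=1)
Winner: C at z=1

Answer: 1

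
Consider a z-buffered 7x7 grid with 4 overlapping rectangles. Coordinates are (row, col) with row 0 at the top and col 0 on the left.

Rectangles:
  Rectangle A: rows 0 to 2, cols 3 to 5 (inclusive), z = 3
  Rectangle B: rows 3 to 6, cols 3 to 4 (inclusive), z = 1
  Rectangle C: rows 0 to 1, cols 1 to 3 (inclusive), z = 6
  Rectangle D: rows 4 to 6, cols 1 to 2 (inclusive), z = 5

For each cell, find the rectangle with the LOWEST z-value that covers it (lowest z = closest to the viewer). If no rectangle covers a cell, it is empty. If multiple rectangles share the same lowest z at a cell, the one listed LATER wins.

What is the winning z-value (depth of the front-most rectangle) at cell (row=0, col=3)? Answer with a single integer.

Answer: 3

Derivation:
Check cell (0,3):
  A: rows 0-2 cols 3-5 z=3 -> covers; best now A (z=3)
  B: rows 3-6 cols 3-4 -> outside (row miss)
  C: rows 0-1 cols 1-3 z=6 -> covers; best now A (z=3)
  D: rows 4-6 cols 1-2 -> outside (row miss)
Winner: A at z=3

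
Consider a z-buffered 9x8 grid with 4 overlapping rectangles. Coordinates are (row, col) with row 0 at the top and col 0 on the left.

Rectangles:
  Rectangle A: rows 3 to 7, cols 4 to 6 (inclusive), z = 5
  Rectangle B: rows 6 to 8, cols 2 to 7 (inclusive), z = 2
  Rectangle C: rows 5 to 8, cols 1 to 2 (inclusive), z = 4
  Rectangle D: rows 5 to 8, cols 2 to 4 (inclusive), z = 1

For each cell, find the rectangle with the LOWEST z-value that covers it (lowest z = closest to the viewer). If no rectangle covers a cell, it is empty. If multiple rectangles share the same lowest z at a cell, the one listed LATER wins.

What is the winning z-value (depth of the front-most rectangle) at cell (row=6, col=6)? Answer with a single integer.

Check cell (6,6):
  A: rows 3-7 cols 4-6 z=5 -> covers; best now A (z=5)
  B: rows 6-8 cols 2-7 z=2 -> covers; best now B (z=2)
  C: rows 5-8 cols 1-2 -> outside (col miss)
  D: rows 5-8 cols 2-4 -> outside (col miss)
Winner: B at z=2

Answer: 2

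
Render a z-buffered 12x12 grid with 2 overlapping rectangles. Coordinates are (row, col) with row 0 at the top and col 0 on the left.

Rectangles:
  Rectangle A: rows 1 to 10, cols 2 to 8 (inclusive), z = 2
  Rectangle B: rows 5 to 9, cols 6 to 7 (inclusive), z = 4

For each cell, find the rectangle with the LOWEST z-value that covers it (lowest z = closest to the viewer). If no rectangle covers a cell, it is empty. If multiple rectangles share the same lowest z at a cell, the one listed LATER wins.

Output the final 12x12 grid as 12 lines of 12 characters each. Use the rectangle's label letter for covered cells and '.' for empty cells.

............
..AAAAAAA...
..AAAAAAA...
..AAAAAAA...
..AAAAAAA...
..AAAAAAA...
..AAAAAAA...
..AAAAAAA...
..AAAAAAA...
..AAAAAAA...
..AAAAAAA...
............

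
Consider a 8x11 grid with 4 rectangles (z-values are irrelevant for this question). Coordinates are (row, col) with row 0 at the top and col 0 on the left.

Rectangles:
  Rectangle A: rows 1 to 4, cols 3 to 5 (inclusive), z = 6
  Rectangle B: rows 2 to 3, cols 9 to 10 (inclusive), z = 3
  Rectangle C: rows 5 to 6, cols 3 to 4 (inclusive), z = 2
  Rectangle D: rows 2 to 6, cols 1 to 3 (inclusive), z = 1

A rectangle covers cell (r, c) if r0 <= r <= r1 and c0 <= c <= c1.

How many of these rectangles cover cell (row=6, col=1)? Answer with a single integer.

Check cell (6,1):
  A: rows 1-4 cols 3-5 -> outside (row miss)
  B: rows 2-3 cols 9-10 -> outside (row miss)
  C: rows 5-6 cols 3-4 -> outside (col miss)
  D: rows 2-6 cols 1-3 -> covers
Count covering = 1

Answer: 1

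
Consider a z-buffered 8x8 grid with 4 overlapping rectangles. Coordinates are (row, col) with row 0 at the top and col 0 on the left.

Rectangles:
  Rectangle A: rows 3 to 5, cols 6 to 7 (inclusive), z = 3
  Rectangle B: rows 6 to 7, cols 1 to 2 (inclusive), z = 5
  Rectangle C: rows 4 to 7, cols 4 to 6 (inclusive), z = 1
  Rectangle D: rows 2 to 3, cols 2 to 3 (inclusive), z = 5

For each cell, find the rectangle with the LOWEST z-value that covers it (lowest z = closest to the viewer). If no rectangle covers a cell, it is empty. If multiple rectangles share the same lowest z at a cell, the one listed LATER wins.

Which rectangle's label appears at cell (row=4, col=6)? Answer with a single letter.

Check cell (4,6):
  A: rows 3-5 cols 6-7 z=3 -> covers; best now A (z=3)
  B: rows 6-7 cols 1-2 -> outside (row miss)
  C: rows 4-7 cols 4-6 z=1 -> covers; best now C (z=1)
  D: rows 2-3 cols 2-3 -> outside (row miss)
Winner: C at z=1

Answer: C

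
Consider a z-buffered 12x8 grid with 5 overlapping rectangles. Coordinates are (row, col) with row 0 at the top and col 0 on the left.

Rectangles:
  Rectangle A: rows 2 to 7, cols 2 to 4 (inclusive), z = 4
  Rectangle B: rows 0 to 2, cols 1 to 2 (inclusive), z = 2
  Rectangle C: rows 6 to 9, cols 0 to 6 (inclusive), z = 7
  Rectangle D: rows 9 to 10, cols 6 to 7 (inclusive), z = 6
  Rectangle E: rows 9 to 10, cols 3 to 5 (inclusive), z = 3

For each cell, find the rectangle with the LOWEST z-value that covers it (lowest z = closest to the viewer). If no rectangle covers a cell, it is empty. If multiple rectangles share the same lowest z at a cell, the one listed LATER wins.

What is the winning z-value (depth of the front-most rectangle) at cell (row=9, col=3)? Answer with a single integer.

Answer: 3

Derivation:
Check cell (9,3):
  A: rows 2-7 cols 2-4 -> outside (row miss)
  B: rows 0-2 cols 1-2 -> outside (row miss)
  C: rows 6-9 cols 0-6 z=7 -> covers; best now C (z=7)
  D: rows 9-10 cols 6-7 -> outside (col miss)
  E: rows 9-10 cols 3-5 z=3 -> covers; best now E (z=3)
Winner: E at z=3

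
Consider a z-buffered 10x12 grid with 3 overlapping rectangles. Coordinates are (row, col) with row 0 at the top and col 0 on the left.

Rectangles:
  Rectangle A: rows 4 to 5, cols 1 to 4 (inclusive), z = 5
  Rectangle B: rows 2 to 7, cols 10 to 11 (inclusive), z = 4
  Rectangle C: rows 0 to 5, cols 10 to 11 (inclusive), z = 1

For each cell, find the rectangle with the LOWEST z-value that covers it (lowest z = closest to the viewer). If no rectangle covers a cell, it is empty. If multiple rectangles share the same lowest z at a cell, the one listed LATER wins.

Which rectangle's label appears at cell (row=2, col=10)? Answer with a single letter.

Check cell (2,10):
  A: rows 4-5 cols 1-4 -> outside (row miss)
  B: rows 2-7 cols 10-11 z=4 -> covers; best now B (z=4)
  C: rows 0-5 cols 10-11 z=1 -> covers; best now C (z=1)
Winner: C at z=1

Answer: C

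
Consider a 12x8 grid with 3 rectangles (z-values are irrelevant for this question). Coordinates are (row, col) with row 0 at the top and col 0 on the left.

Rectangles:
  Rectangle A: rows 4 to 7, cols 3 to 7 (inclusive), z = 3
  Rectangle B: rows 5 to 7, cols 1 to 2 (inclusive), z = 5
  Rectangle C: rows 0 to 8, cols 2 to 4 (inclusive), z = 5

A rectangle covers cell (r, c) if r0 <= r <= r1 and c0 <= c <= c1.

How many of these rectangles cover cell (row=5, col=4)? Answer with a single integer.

Check cell (5,4):
  A: rows 4-7 cols 3-7 -> covers
  B: rows 5-7 cols 1-2 -> outside (col miss)
  C: rows 0-8 cols 2-4 -> covers
Count covering = 2

Answer: 2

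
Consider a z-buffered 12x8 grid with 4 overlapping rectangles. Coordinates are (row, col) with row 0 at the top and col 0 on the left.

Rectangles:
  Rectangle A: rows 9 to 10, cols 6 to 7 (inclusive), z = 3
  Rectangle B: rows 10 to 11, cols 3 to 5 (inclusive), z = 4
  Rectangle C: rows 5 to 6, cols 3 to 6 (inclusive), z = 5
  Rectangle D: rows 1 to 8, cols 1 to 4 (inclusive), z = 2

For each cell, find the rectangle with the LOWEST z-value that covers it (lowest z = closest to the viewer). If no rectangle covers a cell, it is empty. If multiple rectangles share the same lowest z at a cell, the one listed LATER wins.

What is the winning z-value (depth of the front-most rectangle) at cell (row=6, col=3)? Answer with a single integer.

Check cell (6,3):
  A: rows 9-10 cols 6-7 -> outside (row miss)
  B: rows 10-11 cols 3-5 -> outside (row miss)
  C: rows 5-6 cols 3-6 z=5 -> covers; best now C (z=5)
  D: rows 1-8 cols 1-4 z=2 -> covers; best now D (z=2)
Winner: D at z=2

Answer: 2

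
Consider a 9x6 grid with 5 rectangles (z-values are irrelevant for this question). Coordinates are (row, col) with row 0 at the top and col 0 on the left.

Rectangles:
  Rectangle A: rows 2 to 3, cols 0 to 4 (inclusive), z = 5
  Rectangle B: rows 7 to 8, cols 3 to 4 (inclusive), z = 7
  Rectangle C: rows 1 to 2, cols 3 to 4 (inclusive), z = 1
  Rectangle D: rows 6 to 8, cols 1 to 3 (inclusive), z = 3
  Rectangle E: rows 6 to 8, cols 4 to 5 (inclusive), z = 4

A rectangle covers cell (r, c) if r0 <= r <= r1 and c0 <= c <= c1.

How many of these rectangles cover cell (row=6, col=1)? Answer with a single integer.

Check cell (6,1):
  A: rows 2-3 cols 0-4 -> outside (row miss)
  B: rows 7-8 cols 3-4 -> outside (row miss)
  C: rows 1-2 cols 3-4 -> outside (row miss)
  D: rows 6-8 cols 1-3 -> covers
  E: rows 6-8 cols 4-5 -> outside (col miss)
Count covering = 1

Answer: 1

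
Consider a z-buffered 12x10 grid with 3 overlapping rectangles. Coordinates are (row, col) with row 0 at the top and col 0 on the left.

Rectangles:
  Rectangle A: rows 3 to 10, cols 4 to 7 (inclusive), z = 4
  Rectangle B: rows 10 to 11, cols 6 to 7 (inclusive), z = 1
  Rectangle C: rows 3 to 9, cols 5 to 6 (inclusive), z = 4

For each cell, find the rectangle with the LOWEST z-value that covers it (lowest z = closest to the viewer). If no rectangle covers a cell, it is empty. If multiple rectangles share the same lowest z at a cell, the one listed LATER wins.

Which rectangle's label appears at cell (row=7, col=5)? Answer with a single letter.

Answer: C

Derivation:
Check cell (7,5):
  A: rows 3-10 cols 4-7 z=4 -> covers; best now A (z=4)
  B: rows 10-11 cols 6-7 -> outside (row miss)
  C: rows 3-9 cols 5-6 z=4 -> covers; best now C (z=4)
Winner: C at z=4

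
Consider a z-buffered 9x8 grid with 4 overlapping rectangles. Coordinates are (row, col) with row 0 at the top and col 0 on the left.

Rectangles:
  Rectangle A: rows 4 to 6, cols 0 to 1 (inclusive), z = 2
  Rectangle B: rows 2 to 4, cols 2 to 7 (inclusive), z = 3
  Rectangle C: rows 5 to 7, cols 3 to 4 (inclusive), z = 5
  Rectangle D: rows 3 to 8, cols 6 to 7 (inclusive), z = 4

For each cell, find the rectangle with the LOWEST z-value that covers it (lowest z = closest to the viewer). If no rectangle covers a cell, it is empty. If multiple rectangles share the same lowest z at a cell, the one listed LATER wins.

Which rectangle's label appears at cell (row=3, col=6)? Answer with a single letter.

Answer: B

Derivation:
Check cell (3,6):
  A: rows 4-6 cols 0-1 -> outside (row miss)
  B: rows 2-4 cols 2-7 z=3 -> covers; best now B (z=3)
  C: rows 5-7 cols 3-4 -> outside (row miss)
  D: rows 3-8 cols 6-7 z=4 -> covers; best now B (z=3)
Winner: B at z=3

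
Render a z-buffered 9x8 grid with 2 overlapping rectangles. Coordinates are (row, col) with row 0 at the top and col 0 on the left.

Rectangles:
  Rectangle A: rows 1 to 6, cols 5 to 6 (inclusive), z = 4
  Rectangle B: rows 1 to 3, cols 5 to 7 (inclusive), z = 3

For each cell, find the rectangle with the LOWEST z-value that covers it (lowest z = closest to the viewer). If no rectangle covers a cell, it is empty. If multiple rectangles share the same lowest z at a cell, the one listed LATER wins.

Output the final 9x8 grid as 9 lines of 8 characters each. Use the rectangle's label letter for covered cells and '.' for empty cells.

........
.....BBB
.....BBB
.....BBB
.....AA.
.....AA.
.....AA.
........
........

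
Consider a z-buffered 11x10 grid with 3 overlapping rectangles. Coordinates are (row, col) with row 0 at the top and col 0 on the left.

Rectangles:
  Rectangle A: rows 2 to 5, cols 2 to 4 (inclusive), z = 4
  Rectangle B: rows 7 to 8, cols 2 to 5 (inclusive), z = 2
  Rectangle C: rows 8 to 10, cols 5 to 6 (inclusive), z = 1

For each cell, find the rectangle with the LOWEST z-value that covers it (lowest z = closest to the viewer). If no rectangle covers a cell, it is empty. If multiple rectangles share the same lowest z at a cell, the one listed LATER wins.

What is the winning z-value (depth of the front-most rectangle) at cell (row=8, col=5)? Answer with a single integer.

Answer: 1

Derivation:
Check cell (8,5):
  A: rows 2-5 cols 2-4 -> outside (row miss)
  B: rows 7-8 cols 2-5 z=2 -> covers; best now B (z=2)
  C: rows 8-10 cols 5-6 z=1 -> covers; best now C (z=1)
Winner: C at z=1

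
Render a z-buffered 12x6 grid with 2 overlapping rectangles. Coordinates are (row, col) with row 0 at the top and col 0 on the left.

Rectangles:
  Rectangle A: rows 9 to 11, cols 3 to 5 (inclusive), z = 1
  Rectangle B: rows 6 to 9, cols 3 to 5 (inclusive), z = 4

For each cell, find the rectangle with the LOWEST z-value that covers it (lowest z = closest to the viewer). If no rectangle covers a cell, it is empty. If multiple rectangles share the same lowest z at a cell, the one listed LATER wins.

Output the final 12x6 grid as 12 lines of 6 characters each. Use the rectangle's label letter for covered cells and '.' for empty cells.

......
......
......
......
......
......
...BBB
...BBB
...BBB
...AAA
...AAA
...AAA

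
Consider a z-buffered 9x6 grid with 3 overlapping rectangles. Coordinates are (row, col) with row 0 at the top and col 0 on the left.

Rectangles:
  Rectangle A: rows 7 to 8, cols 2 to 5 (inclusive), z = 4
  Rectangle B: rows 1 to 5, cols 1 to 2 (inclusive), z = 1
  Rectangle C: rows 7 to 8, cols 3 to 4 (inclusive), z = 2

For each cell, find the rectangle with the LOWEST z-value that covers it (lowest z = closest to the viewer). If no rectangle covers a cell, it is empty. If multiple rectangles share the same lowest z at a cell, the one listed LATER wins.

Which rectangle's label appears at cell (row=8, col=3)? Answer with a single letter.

Answer: C

Derivation:
Check cell (8,3):
  A: rows 7-8 cols 2-5 z=4 -> covers; best now A (z=4)
  B: rows 1-5 cols 1-2 -> outside (row miss)
  C: rows 7-8 cols 3-4 z=2 -> covers; best now C (z=2)
Winner: C at z=2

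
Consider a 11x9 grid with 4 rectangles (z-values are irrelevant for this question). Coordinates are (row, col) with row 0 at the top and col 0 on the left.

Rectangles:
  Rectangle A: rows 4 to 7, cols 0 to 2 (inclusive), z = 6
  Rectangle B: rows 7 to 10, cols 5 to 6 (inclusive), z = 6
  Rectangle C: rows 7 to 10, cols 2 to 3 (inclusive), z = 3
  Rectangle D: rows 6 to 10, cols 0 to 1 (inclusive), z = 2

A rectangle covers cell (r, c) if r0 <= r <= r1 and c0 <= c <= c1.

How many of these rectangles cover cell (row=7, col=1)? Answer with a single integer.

Answer: 2

Derivation:
Check cell (7,1):
  A: rows 4-7 cols 0-2 -> covers
  B: rows 7-10 cols 5-6 -> outside (col miss)
  C: rows 7-10 cols 2-3 -> outside (col miss)
  D: rows 6-10 cols 0-1 -> covers
Count covering = 2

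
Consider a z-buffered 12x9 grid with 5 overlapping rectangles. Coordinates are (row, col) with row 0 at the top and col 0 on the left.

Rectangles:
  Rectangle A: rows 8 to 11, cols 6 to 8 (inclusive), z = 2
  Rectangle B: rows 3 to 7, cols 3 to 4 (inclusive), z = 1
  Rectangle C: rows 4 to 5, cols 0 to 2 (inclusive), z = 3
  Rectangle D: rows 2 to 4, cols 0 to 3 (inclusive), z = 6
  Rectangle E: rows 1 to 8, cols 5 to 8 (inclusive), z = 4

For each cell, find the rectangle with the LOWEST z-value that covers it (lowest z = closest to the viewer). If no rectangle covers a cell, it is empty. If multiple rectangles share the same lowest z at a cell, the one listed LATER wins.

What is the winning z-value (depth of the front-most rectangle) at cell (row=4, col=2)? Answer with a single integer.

Answer: 3

Derivation:
Check cell (4,2):
  A: rows 8-11 cols 6-8 -> outside (row miss)
  B: rows 3-7 cols 3-4 -> outside (col miss)
  C: rows 4-5 cols 0-2 z=3 -> covers; best now C (z=3)
  D: rows 2-4 cols 0-3 z=6 -> covers; best now C (z=3)
  E: rows 1-8 cols 5-8 -> outside (col miss)
Winner: C at z=3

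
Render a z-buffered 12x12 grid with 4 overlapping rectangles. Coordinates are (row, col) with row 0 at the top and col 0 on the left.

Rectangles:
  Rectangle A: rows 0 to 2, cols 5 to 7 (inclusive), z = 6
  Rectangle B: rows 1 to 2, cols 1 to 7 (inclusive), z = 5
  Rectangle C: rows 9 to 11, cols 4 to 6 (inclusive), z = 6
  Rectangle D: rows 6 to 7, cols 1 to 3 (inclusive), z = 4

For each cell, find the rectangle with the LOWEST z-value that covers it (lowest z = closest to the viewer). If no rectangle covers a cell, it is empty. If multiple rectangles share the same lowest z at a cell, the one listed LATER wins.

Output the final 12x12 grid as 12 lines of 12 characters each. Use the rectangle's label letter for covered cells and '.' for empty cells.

.....AAA....
.BBBBBBB....
.BBBBBBB....
............
............
............
.DDD........
.DDD........
............
....CCC.....
....CCC.....
....CCC.....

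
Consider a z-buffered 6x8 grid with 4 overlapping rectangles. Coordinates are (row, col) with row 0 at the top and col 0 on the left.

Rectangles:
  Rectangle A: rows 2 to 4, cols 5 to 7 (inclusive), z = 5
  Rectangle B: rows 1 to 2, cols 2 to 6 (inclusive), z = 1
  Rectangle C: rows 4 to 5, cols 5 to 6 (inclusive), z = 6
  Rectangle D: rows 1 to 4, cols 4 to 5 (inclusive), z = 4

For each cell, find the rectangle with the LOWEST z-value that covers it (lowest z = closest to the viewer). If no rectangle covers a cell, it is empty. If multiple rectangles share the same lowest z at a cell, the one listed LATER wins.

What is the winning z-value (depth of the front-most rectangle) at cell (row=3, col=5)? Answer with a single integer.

Check cell (3,5):
  A: rows 2-4 cols 5-7 z=5 -> covers; best now A (z=5)
  B: rows 1-2 cols 2-6 -> outside (row miss)
  C: rows 4-5 cols 5-6 -> outside (row miss)
  D: rows 1-4 cols 4-5 z=4 -> covers; best now D (z=4)
Winner: D at z=4

Answer: 4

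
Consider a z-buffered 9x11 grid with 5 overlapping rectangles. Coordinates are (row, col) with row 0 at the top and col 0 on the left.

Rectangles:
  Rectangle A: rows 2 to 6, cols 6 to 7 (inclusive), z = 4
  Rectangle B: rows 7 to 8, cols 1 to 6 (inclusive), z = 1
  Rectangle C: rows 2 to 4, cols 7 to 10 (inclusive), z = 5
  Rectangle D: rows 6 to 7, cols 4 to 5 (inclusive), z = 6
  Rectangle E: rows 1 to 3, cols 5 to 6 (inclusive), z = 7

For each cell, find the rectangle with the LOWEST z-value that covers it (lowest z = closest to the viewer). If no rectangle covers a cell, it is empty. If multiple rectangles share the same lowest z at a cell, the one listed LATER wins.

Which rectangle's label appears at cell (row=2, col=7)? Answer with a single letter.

Check cell (2,7):
  A: rows 2-6 cols 6-7 z=4 -> covers; best now A (z=4)
  B: rows 7-8 cols 1-6 -> outside (row miss)
  C: rows 2-4 cols 7-10 z=5 -> covers; best now A (z=4)
  D: rows 6-7 cols 4-5 -> outside (row miss)
  E: rows 1-3 cols 5-6 -> outside (col miss)
Winner: A at z=4

Answer: A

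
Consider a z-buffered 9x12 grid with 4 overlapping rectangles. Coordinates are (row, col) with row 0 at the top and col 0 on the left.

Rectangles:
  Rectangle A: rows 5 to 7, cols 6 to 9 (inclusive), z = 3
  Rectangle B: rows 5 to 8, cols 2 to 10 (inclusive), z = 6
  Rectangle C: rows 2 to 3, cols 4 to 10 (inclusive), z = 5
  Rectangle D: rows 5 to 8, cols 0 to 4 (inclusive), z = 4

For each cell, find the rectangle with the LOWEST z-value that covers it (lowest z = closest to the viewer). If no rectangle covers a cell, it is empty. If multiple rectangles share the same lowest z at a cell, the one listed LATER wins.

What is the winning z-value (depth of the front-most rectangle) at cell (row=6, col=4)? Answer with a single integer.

Check cell (6,4):
  A: rows 5-7 cols 6-9 -> outside (col miss)
  B: rows 5-8 cols 2-10 z=6 -> covers; best now B (z=6)
  C: rows 2-3 cols 4-10 -> outside (row miss)
  D: rows 5-8 cols 0-4 z=4 -> covers; best now D (z=4)
Winner: D at z=4

Answer: 4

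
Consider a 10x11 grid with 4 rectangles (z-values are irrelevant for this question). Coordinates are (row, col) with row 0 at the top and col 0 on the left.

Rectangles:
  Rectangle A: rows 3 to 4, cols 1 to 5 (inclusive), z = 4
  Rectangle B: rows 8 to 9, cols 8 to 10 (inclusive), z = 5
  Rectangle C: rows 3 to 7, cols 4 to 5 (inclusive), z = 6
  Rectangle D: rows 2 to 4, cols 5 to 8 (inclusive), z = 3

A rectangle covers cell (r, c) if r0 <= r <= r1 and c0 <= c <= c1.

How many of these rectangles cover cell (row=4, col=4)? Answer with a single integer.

Answer: 2

Derivation:
Check cell (4,4):
  A: rows 3-4 cols 1-5 -> covers
  B: rows 8-9 cols 8-10 -> outside (row miss)
  C: rows 3-7 cols 4-5 -> covers
  D: rows 2-4 cols 5-8 -> outside (col miss)
Count covering = 2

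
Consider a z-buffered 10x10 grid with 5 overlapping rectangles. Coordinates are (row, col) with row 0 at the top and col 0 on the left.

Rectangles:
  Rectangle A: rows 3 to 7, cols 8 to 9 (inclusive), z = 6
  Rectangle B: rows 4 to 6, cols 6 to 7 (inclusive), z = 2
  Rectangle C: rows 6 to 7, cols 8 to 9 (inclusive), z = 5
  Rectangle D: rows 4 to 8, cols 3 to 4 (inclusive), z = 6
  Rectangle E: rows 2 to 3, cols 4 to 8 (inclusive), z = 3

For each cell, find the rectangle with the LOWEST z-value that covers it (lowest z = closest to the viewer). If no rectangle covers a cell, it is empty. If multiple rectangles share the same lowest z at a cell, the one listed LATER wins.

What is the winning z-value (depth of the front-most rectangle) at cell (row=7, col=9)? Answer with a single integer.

Check cell (7,9):
  A: rows 3-7 cols 8-9 z=6 -> covers; best now A (z=6)
  B: rows 4-6 cols 6-7 -> outside (row miss)
  C: rows 6-7 cols 8-9 z=5 -> covers; best now C (z=5)
  D: rows 4-8 cols 3-4 -> outside (col miss)
  E: rows 2-3 cols 4-8 -> outside (row miss)
Winner: C at z=5

Answer: 5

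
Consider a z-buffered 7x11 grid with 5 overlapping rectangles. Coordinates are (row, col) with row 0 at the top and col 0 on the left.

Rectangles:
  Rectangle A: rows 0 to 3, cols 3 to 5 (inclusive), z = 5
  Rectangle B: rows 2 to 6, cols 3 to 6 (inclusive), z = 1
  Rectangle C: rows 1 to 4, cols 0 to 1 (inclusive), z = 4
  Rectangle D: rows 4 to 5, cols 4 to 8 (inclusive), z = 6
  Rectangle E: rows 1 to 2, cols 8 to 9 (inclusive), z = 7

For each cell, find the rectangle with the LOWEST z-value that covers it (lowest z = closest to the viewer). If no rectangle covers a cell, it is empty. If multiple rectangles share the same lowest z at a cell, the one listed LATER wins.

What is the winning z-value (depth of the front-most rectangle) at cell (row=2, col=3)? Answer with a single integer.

Check cell (2,3):
  A: rows 0-3 cols 3-5 z=5 -> covers; best now A (z=5)
  B: rows 2-6 cols 3-6 z=1 -> covers; best now B (z=1)
  C: rows 1-4 cols 0-1 -> outside (col miss)
  D: rows 4-5 cols 4-8 -> outside (row miss)
  E: rows 1-2 cols 8-9 -> outside (col miss)
Winner: B at z=1

Answer: 1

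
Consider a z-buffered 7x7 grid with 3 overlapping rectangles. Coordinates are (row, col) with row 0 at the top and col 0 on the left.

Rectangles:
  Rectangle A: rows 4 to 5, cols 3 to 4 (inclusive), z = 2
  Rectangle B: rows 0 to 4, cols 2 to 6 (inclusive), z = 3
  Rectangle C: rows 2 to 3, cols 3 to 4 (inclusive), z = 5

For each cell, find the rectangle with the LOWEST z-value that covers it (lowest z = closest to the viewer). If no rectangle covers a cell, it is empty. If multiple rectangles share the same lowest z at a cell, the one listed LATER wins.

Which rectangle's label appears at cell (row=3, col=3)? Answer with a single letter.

Answer: B

Derivation:
Check cell (3,3):
  A: rows 4-5 cols 3-4 -> outside (row miss)
  B: rows 0-4 cols 2-6 z=3 -> covers; best now B (z=3)
  C: rows 2-3 cols 3-4 z=5 -> covers; best now B (z=3)
Winner: B at z=3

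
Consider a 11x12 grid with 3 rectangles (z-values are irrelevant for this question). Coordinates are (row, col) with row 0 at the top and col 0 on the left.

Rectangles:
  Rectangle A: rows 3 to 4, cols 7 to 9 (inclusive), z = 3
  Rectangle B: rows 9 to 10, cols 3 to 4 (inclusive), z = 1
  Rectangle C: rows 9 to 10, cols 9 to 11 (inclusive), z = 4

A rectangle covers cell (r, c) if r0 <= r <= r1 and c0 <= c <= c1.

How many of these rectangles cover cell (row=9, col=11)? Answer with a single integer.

Answer: 1

Derivation:
Check cell (9,11):
  A: rows 3-4 cols 7-9 -> outside (row miss)
  B: rows 9-10 cols 3-4 -> outside (col miss)
  C: rows 9-10 cols 9-11 -> covers
Count covering = 1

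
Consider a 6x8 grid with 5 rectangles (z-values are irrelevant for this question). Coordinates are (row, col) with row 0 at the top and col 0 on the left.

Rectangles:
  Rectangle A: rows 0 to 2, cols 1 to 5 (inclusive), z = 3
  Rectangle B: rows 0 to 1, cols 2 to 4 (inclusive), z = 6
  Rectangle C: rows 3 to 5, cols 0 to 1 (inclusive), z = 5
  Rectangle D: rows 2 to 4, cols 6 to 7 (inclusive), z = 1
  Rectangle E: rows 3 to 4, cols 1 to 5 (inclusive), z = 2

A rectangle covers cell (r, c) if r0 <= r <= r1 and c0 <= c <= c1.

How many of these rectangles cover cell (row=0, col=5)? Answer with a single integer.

Check cell (0,5):
  A: rows 0-2 cols 1-5 -> covers
  B: rows 0-1 cols 2-4 -> outside (col miss)
  C: rows 3-5 cols 0-1 -> outside (row miss)
  D: rows 2-4 cols 6-7 -> outside (row miss)
  E: rows 3-4 cols 1-5 -> outside (row miss)
Count covering = 1

Answer: 1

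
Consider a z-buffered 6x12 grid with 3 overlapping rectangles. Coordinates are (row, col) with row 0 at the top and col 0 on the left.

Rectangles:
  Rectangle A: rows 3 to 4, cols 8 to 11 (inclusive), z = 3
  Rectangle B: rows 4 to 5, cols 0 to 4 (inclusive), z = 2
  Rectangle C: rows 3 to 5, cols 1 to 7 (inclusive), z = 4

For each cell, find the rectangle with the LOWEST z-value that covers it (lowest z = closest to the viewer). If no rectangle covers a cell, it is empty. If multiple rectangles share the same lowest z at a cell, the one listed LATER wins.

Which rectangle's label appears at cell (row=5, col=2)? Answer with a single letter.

Answer: B

Derivation:
Check cell (5,2):
  A: rows 3-4 cols 8-11 -> outside (row miss)
  B: rows 4-5 cols 0-4 z=2 -> covers; best now B (z=2)
  C: rows 3-5 cols 1-7 z=4 -> covers; best now B (z=2)
Winner: B at z=2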